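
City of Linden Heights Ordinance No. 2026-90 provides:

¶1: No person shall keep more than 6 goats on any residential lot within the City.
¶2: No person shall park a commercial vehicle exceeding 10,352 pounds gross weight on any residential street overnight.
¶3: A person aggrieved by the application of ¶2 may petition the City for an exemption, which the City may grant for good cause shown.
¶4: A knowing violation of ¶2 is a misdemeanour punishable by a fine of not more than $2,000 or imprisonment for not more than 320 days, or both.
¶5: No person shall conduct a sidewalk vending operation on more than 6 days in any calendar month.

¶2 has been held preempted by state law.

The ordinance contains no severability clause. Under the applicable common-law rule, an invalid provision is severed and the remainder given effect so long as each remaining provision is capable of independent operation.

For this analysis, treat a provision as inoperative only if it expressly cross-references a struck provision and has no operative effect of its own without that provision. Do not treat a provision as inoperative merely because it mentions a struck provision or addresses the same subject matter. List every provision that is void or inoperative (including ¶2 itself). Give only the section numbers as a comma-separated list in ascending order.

¶2 is struck. The only function of ¶3 is the exemption procedure for ¶2, so it cannot stand once ¶2 is removed. ¶4 operates only by reference to ¶2, so it falls with ¶2. With no severability clause, the stated default rule severs what cannot stand and enforces each remaining provision that can operate on its own. ¶1 and ¶5 remain in effect.

2, 3, 4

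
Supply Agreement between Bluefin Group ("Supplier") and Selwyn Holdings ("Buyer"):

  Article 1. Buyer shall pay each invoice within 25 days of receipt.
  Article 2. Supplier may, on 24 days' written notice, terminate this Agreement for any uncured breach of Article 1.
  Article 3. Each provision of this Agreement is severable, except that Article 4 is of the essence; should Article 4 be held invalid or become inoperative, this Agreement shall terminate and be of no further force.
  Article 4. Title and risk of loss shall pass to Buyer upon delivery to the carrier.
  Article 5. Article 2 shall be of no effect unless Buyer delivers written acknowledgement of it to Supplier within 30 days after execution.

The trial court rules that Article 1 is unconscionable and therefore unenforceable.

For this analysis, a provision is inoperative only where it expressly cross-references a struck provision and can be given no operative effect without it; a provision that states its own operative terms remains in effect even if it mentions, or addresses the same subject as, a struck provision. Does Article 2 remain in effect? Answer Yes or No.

Article 1 is struck. Article 2 merely fixes the termination right for breach of Article 1; with Article 1 gone it has nothing to operate on and falls away. Article 5 has no operative effect of its own apart from Article 2 and is therefore inoperative. Article 3 makes Article 4 an essential term, but Article 4 is unaffected, so the severability proviso in Article 3 preserves the remaining provisions. That leaves Article 3 and Article 4 in effect. Article 2 is among the inoperative provisions, so the answer is no.

No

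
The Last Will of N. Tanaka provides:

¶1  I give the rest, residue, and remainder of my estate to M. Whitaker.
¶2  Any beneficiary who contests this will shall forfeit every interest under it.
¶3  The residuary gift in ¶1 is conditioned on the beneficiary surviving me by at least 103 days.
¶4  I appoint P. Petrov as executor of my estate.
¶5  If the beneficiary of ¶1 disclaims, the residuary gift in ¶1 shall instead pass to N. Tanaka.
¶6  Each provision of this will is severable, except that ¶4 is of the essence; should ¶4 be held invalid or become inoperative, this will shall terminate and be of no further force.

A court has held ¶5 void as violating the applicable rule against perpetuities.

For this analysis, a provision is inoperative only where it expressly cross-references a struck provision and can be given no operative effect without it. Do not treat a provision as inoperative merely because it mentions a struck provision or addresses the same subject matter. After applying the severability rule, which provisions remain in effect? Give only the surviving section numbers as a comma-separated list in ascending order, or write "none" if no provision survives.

¶5 is struck. No other provision's operative terms depend on ¶5. ¶6 makes ¶4 an essential term, but ¶4 is unaffected, so the severability proviso in ¶6 preserves the remaining provisions. ¶1, ¶2, ¶3, ¶4, and ¶6 remain in effect.

1, 2, 3, 4, 6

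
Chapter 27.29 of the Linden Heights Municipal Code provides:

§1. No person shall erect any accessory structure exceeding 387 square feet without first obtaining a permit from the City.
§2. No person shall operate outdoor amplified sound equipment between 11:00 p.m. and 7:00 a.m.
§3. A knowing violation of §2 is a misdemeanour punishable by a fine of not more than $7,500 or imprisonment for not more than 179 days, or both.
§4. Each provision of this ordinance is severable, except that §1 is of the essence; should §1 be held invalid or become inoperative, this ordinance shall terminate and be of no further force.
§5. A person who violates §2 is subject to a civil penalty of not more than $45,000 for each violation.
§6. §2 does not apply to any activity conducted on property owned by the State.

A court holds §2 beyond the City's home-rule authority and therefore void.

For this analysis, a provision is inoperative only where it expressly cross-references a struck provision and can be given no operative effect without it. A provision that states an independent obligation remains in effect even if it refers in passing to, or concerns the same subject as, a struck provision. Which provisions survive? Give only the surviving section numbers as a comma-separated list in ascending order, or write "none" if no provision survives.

1, 4

§2 is struck. §3 merely fixes the criminal penalty for violating §2; with §2 gone it has nothing to operate on and falls away. §5 merely fixes the civil penalty for violating §2; with §2 gone it has nothing to operate on and falls away. The only function of §6 is the public-property exemption from §2, so it cannot stand once §2 is removed. §4 makes §1 an essential term, but §1 is unaffected, so the severability proviso in §4 preserves the remaining provisions. §1 and §4 remain in effect.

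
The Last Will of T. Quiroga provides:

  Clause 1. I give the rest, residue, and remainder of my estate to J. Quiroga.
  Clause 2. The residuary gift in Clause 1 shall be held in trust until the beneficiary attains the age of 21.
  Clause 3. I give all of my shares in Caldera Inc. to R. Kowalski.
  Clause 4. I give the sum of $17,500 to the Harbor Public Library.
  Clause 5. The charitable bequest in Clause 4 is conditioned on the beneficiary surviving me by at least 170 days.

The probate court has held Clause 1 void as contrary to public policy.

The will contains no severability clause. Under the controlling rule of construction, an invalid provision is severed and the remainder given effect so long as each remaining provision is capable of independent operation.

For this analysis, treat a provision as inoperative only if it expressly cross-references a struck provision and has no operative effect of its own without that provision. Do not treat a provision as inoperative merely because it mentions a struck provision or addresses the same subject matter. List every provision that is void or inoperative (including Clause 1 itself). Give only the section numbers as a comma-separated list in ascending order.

1, 2

Clause 1 is struck. The only function of Clause 2 is the trust for Clause 1, so it cannot stand once Clause 1 is removed. Under the stated default rule, only provisions that cannot operate independently fall away; the rest are enforced. That leaves Clause 3, Clause 4, and Clause 5 in effect.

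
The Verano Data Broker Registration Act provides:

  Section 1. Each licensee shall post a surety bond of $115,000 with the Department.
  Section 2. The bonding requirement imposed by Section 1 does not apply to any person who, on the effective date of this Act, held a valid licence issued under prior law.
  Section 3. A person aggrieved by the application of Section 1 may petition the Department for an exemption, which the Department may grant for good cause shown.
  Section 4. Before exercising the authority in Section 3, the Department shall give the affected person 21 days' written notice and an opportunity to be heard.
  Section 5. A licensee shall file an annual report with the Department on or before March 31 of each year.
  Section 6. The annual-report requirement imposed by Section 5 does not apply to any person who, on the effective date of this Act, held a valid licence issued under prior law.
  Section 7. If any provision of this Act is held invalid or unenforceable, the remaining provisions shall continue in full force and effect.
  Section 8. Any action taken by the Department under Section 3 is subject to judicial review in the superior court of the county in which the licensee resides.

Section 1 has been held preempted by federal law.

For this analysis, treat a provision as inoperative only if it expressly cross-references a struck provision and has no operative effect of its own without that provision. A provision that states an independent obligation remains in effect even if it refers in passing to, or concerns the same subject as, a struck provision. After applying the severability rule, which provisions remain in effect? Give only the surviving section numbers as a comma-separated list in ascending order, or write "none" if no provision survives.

Section 1 is struck. Section 2 merely fixes the grandfather exemption from Section 1; with Section 1 gone it has nothing to operate on and falls away. Section 3 operates only by reference to Section 1, so it falls with Section 1. Section 4 operates only by reference to Section 3, so it falls with Section 3. The only function of Section 8 is the judicial-review right for Section 3, so it cannot stand once Section 3 is removed. Section 7 is a severability clause and preserves every provision that can still be given independent effect. Section 5, Section 6, and Section 7 remain in effect.

5, 6, 7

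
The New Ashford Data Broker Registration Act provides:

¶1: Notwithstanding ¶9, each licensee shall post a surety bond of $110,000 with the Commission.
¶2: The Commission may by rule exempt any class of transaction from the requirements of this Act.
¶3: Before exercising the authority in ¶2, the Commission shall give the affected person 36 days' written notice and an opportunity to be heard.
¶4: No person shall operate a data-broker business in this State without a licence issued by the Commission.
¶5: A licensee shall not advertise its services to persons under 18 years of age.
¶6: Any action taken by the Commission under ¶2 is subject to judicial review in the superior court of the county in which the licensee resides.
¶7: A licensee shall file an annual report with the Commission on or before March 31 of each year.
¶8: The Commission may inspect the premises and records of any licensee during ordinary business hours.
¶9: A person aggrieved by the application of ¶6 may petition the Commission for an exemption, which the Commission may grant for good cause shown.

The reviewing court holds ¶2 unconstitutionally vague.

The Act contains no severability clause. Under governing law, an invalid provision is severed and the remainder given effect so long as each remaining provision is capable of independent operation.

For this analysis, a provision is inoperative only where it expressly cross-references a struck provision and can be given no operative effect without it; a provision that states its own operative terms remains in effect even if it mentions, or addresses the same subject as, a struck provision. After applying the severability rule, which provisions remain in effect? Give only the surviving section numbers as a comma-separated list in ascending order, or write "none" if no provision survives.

¶2 is struck. ¶3 operates only by reference to ¶2, so it falls with ¶2. ¶6 merely fixes the judicial-review right for ¶2; with ¶2 gone it has nothing to operate on and falls away. The only function of ¶9 is the exemption procedure for ¶6, so it cannot stand once ¶6 is removed. Although ¶1 refers to ¶9, its operative terms do not depend on ¶9, so it remains in effect. With no severability clause, the stated default rule severs what cannot stand and enforces each remaining provision that can operate on its own. The provisions still in force are ¶1, ¶4, ¶5, ¶7, and ¶8.

1, 4, 5, 7, 8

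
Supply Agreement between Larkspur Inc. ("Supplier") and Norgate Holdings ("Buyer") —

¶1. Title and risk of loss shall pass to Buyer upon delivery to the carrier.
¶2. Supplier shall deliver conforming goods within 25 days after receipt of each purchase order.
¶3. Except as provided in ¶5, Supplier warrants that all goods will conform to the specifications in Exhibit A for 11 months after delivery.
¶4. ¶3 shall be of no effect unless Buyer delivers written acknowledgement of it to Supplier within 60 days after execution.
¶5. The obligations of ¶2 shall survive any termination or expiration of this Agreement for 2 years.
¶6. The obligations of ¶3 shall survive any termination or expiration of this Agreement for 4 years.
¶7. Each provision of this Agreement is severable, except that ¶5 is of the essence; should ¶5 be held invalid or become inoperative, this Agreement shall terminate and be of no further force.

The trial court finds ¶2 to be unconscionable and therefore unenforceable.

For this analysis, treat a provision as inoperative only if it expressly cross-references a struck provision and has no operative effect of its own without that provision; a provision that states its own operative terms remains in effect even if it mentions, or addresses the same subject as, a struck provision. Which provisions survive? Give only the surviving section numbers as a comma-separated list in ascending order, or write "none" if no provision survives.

none

¶2 is struck. The only function of ¶5 is the survival period for ¶2, so it cannot stand once ¶2 is removed. ¶7 makes ¶5 an essential term, and ¶5 has been rendered inoperative by the cascade; under ¶7, the entire Agreement is therefore void. No provision of the Agreement survives.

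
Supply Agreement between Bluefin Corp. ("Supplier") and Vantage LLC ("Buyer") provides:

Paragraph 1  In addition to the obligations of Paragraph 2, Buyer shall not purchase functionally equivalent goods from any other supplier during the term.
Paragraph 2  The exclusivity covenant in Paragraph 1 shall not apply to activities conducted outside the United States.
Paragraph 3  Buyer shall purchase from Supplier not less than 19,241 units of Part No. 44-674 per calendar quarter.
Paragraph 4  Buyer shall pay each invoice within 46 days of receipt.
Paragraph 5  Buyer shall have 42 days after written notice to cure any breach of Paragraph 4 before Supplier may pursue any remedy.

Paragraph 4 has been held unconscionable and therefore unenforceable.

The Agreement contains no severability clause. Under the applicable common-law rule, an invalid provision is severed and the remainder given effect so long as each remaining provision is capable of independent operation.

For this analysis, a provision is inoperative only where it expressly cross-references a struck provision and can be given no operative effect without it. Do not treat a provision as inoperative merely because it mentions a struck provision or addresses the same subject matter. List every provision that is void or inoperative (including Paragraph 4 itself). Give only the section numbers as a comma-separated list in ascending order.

4, 5

Paragraph 4 is struck. Paragraph 5 merely fixes the cure period for breach of Paragraph 4; with Paragraph 4 gone it has nothing to operate on and falls away. With no severability clause, the stated default rule severs what cannot stand and enforces each remaining provision that can operate on its own. Paragraph 1, Paragraph 2, and Paragraph 3 remain in effect.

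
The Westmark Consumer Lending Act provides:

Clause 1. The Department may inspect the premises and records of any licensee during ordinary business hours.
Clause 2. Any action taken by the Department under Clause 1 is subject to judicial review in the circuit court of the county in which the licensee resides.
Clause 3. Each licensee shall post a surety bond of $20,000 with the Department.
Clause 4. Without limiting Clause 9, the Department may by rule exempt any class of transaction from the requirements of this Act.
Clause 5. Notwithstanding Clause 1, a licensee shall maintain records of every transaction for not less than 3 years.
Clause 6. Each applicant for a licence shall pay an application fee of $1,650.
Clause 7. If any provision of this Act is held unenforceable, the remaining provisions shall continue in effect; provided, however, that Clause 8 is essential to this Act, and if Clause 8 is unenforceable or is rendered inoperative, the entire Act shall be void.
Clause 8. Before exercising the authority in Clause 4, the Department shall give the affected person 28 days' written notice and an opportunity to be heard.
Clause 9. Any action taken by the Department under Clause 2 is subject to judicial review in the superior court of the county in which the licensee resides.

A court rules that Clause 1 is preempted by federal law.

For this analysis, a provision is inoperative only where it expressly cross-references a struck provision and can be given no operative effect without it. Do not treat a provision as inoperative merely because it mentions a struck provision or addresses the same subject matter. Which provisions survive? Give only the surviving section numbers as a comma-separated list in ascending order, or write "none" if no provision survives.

Clause 1 is struck. Clause 2 has no operative effect of its own apart from Clause 1 and is therefore inoperative. The only function of Clause 9 is the judicial-review right for Clause 2, so it cannot stand once Clause 2 is removed. Although Clause 5 refers to Clause 1, its operative terms do not depend on Clause 1, so it remains in effect. Clause 4 mentions Clause 9 but its own obligation stands independently of Clause 9, so Clause 4 is not affected. Clause 7 makes Clause 8 an essential term, but Clause 8 is unaffected, so the severability proviso in Clause 7 preserves the remaining provisions. That leaves Clause 3, Clause 4, Clause 5, Clause 6, Clause 7, and Clause 8 in effect.

3, 4, 5, 6, 7, 8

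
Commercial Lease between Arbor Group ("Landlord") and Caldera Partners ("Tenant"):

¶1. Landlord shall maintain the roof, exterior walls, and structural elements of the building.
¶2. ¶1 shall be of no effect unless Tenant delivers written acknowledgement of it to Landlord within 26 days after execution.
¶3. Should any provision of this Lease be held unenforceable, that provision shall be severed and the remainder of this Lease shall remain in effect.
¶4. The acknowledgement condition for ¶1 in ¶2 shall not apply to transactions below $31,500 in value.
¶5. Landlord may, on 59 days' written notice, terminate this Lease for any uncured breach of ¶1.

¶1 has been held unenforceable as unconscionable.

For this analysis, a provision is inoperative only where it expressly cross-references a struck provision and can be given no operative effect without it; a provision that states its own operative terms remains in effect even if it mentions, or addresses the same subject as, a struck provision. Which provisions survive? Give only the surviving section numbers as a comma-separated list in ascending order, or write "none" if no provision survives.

3

¶1 is struck. The only function of ¶2 is the acknowledgement condition for ¶1, so it cannot stand once ¶1 is removed. The only function of ¶5 is the termination right for breach of ¶1, so it cannot stand once ¶1 is removed. ¶4 operates only by reference to ¶2, so it falls with ¶2. Under the severability clause in ¶3, the remaining provisions continue in force. Only ¶3 remains in effect.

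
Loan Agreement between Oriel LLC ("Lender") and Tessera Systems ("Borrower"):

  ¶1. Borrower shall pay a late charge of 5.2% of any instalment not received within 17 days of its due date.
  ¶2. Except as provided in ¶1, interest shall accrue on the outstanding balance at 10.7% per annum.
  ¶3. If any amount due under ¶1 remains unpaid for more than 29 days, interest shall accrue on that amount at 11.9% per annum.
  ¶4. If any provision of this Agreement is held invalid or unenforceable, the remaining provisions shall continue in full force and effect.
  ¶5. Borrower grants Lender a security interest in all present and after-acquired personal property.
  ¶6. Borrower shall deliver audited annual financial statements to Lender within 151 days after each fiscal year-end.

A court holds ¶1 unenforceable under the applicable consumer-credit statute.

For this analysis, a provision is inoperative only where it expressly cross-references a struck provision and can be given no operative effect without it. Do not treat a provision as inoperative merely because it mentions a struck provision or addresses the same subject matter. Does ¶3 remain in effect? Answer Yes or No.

No

¶1 is struck. ¶3 has no operative effect of its own apart from ¶1 and is therefore inoperative. ¶2 mentions ¶1 but its own obligation stands independently of ¶1, so ¶2 is not affected. Under the severability clause in ¶4, the remaining provisions continue in force. That leaves ¶2, ¶4, ¶5, and ¶6 in effect. ¶3 is among the inoperative provisions, so the answer is no.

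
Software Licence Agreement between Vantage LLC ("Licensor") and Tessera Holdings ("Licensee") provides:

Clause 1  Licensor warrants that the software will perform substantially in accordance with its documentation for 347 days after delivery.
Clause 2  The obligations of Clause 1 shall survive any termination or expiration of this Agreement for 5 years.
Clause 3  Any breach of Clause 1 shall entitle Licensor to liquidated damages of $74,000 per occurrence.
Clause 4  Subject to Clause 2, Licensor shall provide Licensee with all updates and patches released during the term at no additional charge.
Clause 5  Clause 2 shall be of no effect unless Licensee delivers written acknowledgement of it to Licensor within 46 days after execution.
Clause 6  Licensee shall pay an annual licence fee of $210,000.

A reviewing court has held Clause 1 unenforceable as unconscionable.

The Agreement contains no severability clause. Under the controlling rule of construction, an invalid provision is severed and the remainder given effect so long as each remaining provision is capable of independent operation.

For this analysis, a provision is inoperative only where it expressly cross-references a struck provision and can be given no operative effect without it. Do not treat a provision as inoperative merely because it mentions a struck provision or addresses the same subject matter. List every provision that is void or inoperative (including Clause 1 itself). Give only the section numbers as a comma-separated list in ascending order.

Clause 1 is struck. The only function of Clause 2 is the survival period for Clause 1, so it cannot stand once Clause 1 is removed. The whole of Clause 3 is the liquidated-damages amount, defined by reference to Clause 1, so Clause 3 cannot stand once Clause 1 is removed. Clause 5 operates only by reference to Clause 2, so it falls with Clause 2. Although Clause 4 refers to Clause 2, its operative terms do not depend on Clause 2, so it remains in effect. With no severability clause, the stated default rule severs what cannot stand and enforces each remaining provision that can operate on its own. The provisions still in force are Clause 4 and Clause 6.

1, 2, 3, 5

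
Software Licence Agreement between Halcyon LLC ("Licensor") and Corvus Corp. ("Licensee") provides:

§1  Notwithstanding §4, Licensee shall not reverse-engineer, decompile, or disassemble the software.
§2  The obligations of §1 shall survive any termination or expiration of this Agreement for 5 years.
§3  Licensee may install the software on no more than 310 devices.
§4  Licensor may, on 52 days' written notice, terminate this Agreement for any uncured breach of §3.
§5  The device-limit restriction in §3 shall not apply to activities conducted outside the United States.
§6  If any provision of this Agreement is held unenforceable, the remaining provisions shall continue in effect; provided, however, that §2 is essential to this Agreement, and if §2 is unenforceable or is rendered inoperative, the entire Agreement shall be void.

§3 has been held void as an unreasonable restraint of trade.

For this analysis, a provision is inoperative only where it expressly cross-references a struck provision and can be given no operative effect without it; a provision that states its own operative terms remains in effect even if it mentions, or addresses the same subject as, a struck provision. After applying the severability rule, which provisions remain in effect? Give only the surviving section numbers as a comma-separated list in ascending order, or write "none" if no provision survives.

1, 2, 6

§3 is struck. §4 operates only by reference to §3, so it falls with §3. §5 does nothing except set the carve-out from the device-limit restriction by reference to §3; with §3 gone it has no independent effect and is inoperative. Although §1 refers to §4, its operative terms do not depend on §4, so it remains in effect. §6 makes §2 an essential term, but §2 is unaffected, so the severability proviso in §6 preserves the remaining provisions. §1, §2, and §6 remain in effect.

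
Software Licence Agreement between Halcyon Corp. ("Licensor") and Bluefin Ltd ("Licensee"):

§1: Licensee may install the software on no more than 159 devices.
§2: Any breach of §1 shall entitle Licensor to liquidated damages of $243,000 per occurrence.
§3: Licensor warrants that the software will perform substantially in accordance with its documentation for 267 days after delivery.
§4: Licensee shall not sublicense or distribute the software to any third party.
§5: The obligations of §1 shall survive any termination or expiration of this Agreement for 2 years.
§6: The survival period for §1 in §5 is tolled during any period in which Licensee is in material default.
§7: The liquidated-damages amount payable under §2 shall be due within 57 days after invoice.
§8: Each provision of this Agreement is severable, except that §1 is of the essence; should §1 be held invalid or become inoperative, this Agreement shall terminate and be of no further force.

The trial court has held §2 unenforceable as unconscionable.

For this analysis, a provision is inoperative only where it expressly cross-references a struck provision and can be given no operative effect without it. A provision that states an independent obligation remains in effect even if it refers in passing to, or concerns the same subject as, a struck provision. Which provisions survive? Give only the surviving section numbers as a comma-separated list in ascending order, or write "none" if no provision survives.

§2 is struck. §7 has no operative effect of its own apart from §2 and is therefore inoperative. §8 makes §1 an essential term, but §1 is unaffected, so the severability proviso in §8 preserves the remaining provisions. §1, §3, §4, §5, §6, and §8 remain in effect.

1, 3, 4, 5, 6, 8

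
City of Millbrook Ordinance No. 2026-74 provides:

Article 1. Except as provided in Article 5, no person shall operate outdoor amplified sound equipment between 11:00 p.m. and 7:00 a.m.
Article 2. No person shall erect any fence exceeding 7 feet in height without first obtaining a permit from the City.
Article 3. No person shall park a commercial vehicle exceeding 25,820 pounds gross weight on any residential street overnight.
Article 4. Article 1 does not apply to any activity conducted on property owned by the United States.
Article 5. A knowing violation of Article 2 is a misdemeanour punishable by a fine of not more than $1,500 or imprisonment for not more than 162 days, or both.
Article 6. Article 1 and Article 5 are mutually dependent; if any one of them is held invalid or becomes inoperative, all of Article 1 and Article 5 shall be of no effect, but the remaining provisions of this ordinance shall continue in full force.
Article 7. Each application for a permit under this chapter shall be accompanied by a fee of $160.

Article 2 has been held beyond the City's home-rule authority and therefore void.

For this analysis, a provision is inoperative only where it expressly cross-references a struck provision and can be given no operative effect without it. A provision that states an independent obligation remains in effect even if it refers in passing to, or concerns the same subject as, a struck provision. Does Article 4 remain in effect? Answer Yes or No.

No

Article 2 is struck. Article 5 has no operative effect of its own apart from Article 2 and is therefore inoperative. Article 6 declares Article 1 and Article 5 mutually dependent; since one of them has fallen, all of them are of no effect. That brings down Article 1 as well. Article 4 in turn depends solely on a provision now struck and likewise falls. The remainder continues in force under Article 6. That leaves Article 3, Article 6, and Article 7 in effect. Article 4 is among the inoperative provisions, so the answer is no.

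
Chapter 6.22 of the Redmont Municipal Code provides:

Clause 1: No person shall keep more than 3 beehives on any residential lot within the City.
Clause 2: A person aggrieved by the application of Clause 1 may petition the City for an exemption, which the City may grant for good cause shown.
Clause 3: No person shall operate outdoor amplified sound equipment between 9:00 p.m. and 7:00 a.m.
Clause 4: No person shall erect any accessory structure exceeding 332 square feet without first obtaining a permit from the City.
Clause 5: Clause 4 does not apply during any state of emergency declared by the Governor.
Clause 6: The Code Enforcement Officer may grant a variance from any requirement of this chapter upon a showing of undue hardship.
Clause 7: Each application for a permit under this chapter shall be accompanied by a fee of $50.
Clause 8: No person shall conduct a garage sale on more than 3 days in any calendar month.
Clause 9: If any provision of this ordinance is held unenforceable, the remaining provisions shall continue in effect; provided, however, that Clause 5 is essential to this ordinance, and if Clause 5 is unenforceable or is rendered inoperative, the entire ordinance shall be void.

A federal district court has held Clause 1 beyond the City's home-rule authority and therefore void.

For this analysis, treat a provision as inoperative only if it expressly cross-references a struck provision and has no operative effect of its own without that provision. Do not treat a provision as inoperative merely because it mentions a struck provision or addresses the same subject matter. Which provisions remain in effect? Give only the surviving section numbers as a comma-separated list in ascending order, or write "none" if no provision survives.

3, 4, 5, 6, 7, 8, 9

Clause 1 is struck. Clause 2 operates only by reference to Clause 1, so it falls with Clause 1. Clause 9 makes Clause 5 an essential term, but Clause 5 is unaffected, so the severability proviso in Clause 9 preserves the remaining provisions. Clause 3, Clause 4, Clause 5, Clause 6, Clause 7, Clause 8, and Clause 9 remain in effect.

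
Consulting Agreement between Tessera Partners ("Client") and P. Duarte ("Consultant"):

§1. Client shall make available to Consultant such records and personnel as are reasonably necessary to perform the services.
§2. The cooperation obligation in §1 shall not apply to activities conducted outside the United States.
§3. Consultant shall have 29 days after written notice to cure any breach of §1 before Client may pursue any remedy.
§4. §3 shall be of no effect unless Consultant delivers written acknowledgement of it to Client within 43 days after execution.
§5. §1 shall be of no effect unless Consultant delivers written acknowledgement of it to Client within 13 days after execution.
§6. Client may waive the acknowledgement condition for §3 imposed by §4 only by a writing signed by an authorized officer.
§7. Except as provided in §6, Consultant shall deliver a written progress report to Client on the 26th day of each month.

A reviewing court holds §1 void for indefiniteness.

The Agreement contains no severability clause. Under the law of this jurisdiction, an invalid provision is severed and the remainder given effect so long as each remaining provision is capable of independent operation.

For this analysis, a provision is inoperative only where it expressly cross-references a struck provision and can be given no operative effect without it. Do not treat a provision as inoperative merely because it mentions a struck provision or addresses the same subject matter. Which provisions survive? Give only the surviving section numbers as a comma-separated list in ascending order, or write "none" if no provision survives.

7

§1 is struck. §2 operates only by reference to §1, so it falls with §1. §3 operates only by reference to §1, so it falls with §1. The only function of §5 is the acknowledgement condition for §1, so it cannot stand once §1 is removed. §4 operates only by reference to §3, so it falls with §3. The only function of §6 is the waiver condition for §4, so it cannot stand once §4 is removed. §7 mentions §6 but its own obligation stands independently of §6, so §7 is not affected. With no severability clause, the stated default rule severs what cannot stand and enforces each remaining provision that can operate on its own. Only §7 remains in effect.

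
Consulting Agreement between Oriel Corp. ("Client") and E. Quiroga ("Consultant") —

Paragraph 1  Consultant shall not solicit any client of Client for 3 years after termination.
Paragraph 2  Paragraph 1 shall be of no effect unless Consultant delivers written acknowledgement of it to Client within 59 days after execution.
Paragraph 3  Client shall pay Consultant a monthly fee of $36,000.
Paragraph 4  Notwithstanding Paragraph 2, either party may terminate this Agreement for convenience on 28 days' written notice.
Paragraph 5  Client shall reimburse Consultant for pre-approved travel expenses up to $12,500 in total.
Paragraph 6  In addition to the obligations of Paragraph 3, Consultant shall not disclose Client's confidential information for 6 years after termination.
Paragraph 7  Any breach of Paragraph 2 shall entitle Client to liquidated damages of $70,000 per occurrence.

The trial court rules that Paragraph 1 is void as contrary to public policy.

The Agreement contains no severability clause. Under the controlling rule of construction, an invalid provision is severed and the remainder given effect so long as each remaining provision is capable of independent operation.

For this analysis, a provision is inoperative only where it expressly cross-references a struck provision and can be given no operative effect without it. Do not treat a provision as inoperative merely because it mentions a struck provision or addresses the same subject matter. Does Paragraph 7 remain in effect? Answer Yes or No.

Paragraph 1 is struck. Paragraph 2 merely fixes the acknowledgement condition for Paragraph 1; with Paragraph 1 gone it has nothing to operate on and falls away. The whole of Paragraph 7 is the liquidated-damages amount, defined by reference to Paragraph 2, so Paragraph 7 cannot stand once Paragraph 2 is removed. Paragraph 4 mentions Paragraph 2 but its own obligation stands independently of Paragraph 2, so Paragraph 4 is not affected. Under the stated default rule, only provisions that cannot operate independently fall away; the rest are enforced. Paragraph 3, Paragraph 4, Paragraph 5, and Paragraph 6 remain in effect. Paragraph 7 is among the inoperative provisions, so the answer is no.

No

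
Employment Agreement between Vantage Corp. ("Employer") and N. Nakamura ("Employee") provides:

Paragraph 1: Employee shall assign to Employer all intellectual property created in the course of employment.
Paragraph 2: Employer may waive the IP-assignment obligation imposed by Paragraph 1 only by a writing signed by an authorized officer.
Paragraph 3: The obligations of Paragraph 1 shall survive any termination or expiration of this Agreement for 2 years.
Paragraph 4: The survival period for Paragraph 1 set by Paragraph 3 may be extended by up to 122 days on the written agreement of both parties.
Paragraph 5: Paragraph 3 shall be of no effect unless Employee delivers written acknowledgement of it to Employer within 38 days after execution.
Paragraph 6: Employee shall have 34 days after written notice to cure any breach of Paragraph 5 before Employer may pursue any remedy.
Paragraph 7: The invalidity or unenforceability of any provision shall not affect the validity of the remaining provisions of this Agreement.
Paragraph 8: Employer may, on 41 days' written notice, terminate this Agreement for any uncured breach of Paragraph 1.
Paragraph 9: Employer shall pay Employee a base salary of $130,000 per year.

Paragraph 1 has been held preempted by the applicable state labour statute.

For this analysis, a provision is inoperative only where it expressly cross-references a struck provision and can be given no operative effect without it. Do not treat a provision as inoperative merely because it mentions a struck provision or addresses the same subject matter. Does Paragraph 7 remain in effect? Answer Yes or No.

Paragraph 1 is struck. Paragraph 2 operates only by reference to Paragraph 1, so it falls with Paragraph 1. Paragraph 3 merely fixes the survival period for Paragraph 1; with Paragraph 1 gone it has nothing to operate on and falls away. Paragraph 8 has no operative effect of its own apart from Paragraph 1 and is therefore inoperative. The whole of Paragraph 4 is the extension of the survival period for Paragraph 1, defined by reference to Paragraph 3, so Paragraph 4 cannot stand once Paragraph 3 is removed. Paragraph 5 merely fixes the acknowledgement condition for Paragraph 3; with Paragraph 3 gone it has nothing to operate on and falls away. The only function of Paragraph 6 is the cure period for breach of Paragraph 5, so it cannot stand once Paragraph 5 is removed. Paragraph 7 is a severability clause and preserves every provision that can still be given independent effect. Paragraph 7 and Paragraph 9 remain in effect. Paragraph 7 is among the surviving provisions, so the answer is yes.

Yes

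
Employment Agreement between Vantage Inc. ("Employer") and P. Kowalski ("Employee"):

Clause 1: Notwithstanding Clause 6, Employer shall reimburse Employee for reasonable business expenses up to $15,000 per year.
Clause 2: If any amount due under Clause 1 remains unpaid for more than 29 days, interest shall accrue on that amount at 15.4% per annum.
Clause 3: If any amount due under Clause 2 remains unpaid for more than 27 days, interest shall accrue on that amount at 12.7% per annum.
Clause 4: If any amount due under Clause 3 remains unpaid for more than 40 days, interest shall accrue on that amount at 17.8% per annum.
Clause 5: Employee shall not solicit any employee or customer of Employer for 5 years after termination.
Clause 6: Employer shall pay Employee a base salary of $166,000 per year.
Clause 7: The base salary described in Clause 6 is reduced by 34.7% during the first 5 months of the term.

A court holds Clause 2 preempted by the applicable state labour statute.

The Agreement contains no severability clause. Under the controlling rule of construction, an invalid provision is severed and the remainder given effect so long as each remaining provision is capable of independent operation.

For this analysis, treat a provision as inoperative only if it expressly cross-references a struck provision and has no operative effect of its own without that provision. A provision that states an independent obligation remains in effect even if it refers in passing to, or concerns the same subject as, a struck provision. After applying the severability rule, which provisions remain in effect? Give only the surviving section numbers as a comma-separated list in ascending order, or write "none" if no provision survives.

1, 5, 6, 7

Clause 2 is struck. Clause 3 operates only by reference to Clause 2, so it falls with Clause 2. Clause 4 does nothing except set the default interest on the default interest on the default interest on the expense-reimbursement cap by reference to Clause 3; with Clause 3 gone it has no independent effect and is inoperative. Under the stated default rule, only provisions that cannot operate independently fall away; the rest are enforced. That leaves Clause 1, Clause 5, Clause 6, and Clause 7 in effect.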